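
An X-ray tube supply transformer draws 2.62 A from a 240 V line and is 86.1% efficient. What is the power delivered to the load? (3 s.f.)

P_in = V_in I_in = 240 × 2.62 = 628.80 W.
P_out = η P_in = 0.861 × 628.80 = 541 W.

P_out ≈ 541 W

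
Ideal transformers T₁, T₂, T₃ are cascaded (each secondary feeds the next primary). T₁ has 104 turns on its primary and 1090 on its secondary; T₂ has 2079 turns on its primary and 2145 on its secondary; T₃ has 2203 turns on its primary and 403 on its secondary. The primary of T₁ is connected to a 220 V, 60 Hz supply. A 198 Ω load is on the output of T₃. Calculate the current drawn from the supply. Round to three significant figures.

I_supply ≈ 4.35 A

Secondary of T₁: V = 220.00 × 1090/104 = 2305.8 V.
Secondary of T₂: V = 2305.8 × 2145/2079 = 2379.0 V.
Secondary of T₃: V = 2379.0 × 403/2203 = 435.19 V.
I_load = 435.19/198 = 2.1979 A, so P_out = 435.19 × 2.1979 = 956.52 W.
All ideal ⇒ P_in = P_out, so I_supply = 956.52/220 = 4.35 A.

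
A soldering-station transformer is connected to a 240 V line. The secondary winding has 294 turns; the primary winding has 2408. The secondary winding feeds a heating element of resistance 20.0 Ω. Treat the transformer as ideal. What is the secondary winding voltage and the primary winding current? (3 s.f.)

V_s ≈ 29.3 V, I_p ≈ 0.179 A

V_s = V_p × N_s/N_p = 240 × 294/2408 = 29.302 V.
I_s = V_s/R = 29.302/20.0 = 1.4651 A.
I_p = I_s × N_s/N_p = 1.4651 × 294/2408 = 0.179 A.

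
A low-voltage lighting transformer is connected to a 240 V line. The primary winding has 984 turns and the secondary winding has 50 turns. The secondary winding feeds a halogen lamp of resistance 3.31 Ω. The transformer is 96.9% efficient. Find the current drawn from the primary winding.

V_s = 240 × 50/984 = 12.195 V.
I_s = V_s/R = 12.195/3.31 = 3.6843 A.
P_out = V_s I_s = 12.195 × 3.6843 = 44.931 W.
P_in = P_out/η = 44.931/0.969 = 46.368 W.
I_p = P_in/V_p = 46.368/240 = 0.193 A.

I_p ≈ 0.193 A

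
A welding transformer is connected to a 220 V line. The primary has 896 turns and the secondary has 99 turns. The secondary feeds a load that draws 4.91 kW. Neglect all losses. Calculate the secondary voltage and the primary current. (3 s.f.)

V_s = V_p × N_s/N_p = 220 × 99/896 = 24.308 V.
I_s = P/V_s = 4910/24.308 = 201.99 A.
I_p = I_s × N_s/N_p = 201.99 × 99/896 = 22.3 A.

V_s ≈ 24.3 V, I_p ≈ 22.3 A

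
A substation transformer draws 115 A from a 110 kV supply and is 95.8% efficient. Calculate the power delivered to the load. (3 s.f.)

P_in = V_p I_p = 110000 × 115 = 1.2650×10^7 W.
P_out = η P_in = 0.958 × 1.2650×10^7 = 1.21×10^7 W.

P_out ≈ 1.21×10^7 W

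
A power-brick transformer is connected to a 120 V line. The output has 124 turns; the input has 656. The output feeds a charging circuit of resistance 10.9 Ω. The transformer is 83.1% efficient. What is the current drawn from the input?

V_out = 120 × 124/656 = 22.683 V.
I_out = V_out/R = 22.683/10.9 = 2.0810 A.
P_out = V_out I_out = 22.683 × 2.0810 = 47.203 W.
P_in = P_out/η = 47.203/0.831 = 56.803 W.
I_in = P_in/V_in = 56.803/120 = 0.473 A.

I_in ≈ 0.473 A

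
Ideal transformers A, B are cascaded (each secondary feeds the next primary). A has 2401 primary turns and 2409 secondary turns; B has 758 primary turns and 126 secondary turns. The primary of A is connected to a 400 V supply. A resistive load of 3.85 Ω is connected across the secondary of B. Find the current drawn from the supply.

I_supply ≈ 2.89 A

After A: V = 400.00 × 2409/2401 = 401.33 V.
After B: V = 401.33 × 126/758 = 66.712 V.
I_load = 66.712/3.85 = 17.328 A, so P_out = 66.712 × 17.328 = 1156.0 W.
All ideal ⇒ P_in = P_out, so I_supply = 1156.0/400 = 2.89 A.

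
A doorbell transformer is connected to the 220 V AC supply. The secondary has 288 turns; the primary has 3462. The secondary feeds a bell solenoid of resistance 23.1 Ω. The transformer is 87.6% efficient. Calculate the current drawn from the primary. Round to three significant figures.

V_s = 220 × 288/3462 = 18.302 V.
I_s = V_s/R = 18.302/23.1 = 0.79228 A.
P_out = V_s I_s = 18.302 × 0.79228 = 14.500 W.
P_in = P_out/η = 14.500/0.876 = 16.552 W.
I_p = P_in/V_p = 16.552/220 = 0.0752 A.

I_p ≈ 0.0752 A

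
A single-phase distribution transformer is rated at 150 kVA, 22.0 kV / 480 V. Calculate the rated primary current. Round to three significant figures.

I_p = S/V_p = 150000/22000 = 6.82 A.

I_p ≈ 6.82 A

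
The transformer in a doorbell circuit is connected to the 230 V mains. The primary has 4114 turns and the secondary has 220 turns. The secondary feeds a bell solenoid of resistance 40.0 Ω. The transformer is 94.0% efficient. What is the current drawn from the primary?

I_p ≈ 0.0175 A

V_s = 230 × 220/4114 = 12.299 V.
I_s = V_s/R = 12.299/40.0 = 0.30749 A.
P_out = V_s I_s = 12.299 × 0.30749 = 3.7819 W.
P_in = P_out/η = 3.7819/0.940 = 4.0233 W.
I_p = P_in/V_p = 4.0233/230 = 0.0175 A.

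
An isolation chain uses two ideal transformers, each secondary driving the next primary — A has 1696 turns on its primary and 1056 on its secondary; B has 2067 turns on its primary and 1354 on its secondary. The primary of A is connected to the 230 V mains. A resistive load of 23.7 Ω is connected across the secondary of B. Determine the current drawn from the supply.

I_supply ≈ 1.61 A

After A: V = 230.00 × 1056/1696 = 143.21 V.
After B: V = 143.21 × 1354/2067 = 93.809 V.
I_load = 93.809/23.7 = 3.9582 A, so P_out = 93.809 × 3.9582 = 371.31 W.
All ideal ⇒ P_in = P_out, so I_supply = 371.31/230 = 1.61 A.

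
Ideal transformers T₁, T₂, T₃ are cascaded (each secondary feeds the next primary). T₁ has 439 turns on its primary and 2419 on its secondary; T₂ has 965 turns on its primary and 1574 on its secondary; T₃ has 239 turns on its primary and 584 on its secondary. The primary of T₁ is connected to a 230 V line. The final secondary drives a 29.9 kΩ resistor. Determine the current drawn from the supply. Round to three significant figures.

After T₁: V = 230.00 × 2419/439 = 1267.4 V.
After T₂: V = 1267.4 × 1574/965 = 2067.2 V.
After T₃: V = 2067.2 × 584/239 = 5051.2 V.
I_load = 5051.2/29900 = 0.16894 A, so P_out = 5051.2 × 0.16894 = 853.32 W.
All ideal ⇒ P_in = P_out, so I_supply = 853.32/230 = 3.71 A.

I_supply ≈ 3.71 A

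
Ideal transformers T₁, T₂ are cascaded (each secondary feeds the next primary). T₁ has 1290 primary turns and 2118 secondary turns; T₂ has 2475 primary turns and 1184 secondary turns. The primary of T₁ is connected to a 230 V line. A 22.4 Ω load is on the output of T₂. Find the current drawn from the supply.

I_supply ≈ 6.33 A

Secondary of T₁: V = 230.00 × 2118/1290 = 377.63 V.
Secondary of T₂: V = 377.63 × 1184/2475 = 180.65 V.
I_load = 180.65/22.4 = 8.0648 A, so P_out = 180.65 × 8.0648 = 1456.9 W.
All ideal ⇒ P_in = P_out, so I_supply = 1456.9/230 = 6.33 A.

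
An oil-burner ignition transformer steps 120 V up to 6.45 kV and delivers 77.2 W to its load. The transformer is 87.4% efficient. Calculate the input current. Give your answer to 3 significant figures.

P_in = P_out/η = 77.2/0.874 = 88.330 W.
I_in = P_in/V_in = 88.330/120 = 0.736 A.

I_in ≈ 0.736 A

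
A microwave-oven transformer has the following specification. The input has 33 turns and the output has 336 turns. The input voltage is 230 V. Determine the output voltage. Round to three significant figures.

V_out ≈ 2340 V

V_out/V_in = N_out/N_in, so V_out = 230 × 336/33 = 2340 V.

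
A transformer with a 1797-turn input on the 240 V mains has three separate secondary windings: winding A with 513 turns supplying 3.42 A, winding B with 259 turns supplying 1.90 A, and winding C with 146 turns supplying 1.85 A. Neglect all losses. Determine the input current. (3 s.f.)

I_in ≈ 1.40 A

V_A = 240 × 513/1797 = 68.514 V; V_B = 240 × 259/1797 = 34.591 V; V_C = 240 × 146/1797 = 19.499 V.
P_out = V_A I_A + V_B I_B + V_C I_C = 68.514×3.42 + 34.591×1.90 + 19.499×1.85 = 234.32 + 65.723 + 36.073 = 336.11 W.
Ideal ⇒ P_in = P_out, so I_in = P_out/V_in = 336.11/240 = 1.40 A.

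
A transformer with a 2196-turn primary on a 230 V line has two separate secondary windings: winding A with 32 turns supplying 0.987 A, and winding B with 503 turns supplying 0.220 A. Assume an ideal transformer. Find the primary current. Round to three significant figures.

V_A = 230 × 32/2196 = 3.3515 V; V_B = 230 × 503/2196 = 52.682 V.
P_out = V_A I_A + V_B I_B = 3.3515×0.987 + 52.682×0.220 = 3.3080 + 11.590 = 14.898 W.
Ideal ⇒ P_in = P_out, so I_p = P_out/V_p = 14.898/230 = 0.0648 A.

I_p ≈ 0.0648 A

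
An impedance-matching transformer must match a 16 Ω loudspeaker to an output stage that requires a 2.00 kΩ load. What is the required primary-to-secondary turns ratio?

Z_p/Z_s = (N_p/N_s)², so N_p/N_s = √(2000/16) = √125 = 11.2.

N_p/N_s ≈ 11.2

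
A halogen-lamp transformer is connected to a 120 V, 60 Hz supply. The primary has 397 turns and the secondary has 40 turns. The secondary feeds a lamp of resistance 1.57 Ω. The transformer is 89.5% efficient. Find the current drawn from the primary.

I_p ≈ 0.867 A

V_s = 120 × 40/397 = 12.091 V.
I_s = V_s/R = 12.091/1.57 = 7.7011 A.
P_out = V_s I_s = 12.091 × 7.7011 = 93.111 W.
P_in = P_out/η = 93.111/0.895 = 104.03 W.
I_p = P_in/V_p = 104.03/120 = 0.867 A.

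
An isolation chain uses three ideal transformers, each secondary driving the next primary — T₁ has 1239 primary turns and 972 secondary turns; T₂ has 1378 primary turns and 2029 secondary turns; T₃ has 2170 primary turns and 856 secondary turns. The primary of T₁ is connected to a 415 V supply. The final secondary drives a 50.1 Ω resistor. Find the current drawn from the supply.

I_supply ≈ 1.72 A

After T₁: V = 415.00 × 972/1239 = 325.57 V.
After T₂: V = 325.57 × 2029/1378 = 479.38 V.
After T₃: V = 479.38 × 856/2170 = 189.10 V.
I_load = 189.10/50.1 = 3.7744 A, so P_out = 189.10 × 3.7744 = 713.74 W.
All ideal ⇒ P_in = P_out, so I_supply = 713.74/415 = 1.72 A.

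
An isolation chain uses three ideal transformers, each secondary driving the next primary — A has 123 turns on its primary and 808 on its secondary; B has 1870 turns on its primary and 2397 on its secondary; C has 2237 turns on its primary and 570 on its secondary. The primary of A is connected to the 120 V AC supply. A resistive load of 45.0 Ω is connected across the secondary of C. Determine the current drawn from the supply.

After A: V = 120.00 × 808/123 = 788.29 V.
After B: V = 788.29 × 2397/1870 = 1010.4 V.
After C: V = 1010.4 × 570/2237 = 257.47 V.
I_load = 257.47/45.0 = 5.7215 A, so P_out = 257.47 × 5.7215 = 1473.1 W.
All ideal ⇒ P_in = P_out, so I_supply = 1473.1/120 = 12.3 A.

I_supply ≈ 12.3 A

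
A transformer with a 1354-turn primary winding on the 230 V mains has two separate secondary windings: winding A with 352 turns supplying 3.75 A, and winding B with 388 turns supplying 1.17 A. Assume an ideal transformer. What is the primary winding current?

V_A = 230 × 352/1354 = 59.793 V; V_B = 230 × 388/1354 = 65.908 V.
P_out = V_A I_A + V_B I_B = 59.793×3.75 + 65.908×1.17 = 224.22 + 77.113 = 301.34 W.
Ideal ⇒ P_in = P_out, so I_p = P_out/V_p = 301.34/230 = 1.31 A.

I_p ≈ 1.31 A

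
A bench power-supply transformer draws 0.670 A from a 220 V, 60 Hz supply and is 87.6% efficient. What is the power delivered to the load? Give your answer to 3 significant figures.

P_in = V_in I_in = 220 × 0.670 = 147.40 W.
P_out = η P_in = 0.876 × 147.40 = 129 W.

P_out ≈ 129 W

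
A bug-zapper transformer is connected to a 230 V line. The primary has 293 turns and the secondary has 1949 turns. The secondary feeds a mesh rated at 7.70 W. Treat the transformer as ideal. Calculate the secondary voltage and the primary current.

V_s = V_p × N_s/N_p = 230 × 1949/293 = 1529.9 V.
I_s = P/V_s = 7.70/1529.9 = 0.0050329 A.
I_p = I_s × N_s/N_p = 0.0050329 × 1949/293 = 0.0335 A.

V_s ≈ 1530 V, I_p ≈ 0.0335 A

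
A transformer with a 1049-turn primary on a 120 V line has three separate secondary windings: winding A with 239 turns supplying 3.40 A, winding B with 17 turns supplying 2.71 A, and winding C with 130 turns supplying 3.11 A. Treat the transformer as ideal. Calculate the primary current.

I_p ≈ 1.20 A

V_A = 120 × 239/1049 = 27.340 V; V_B = 120 × 17/1049 = 1.9447 V; V_C = 120 × 130/1049 = 14.871 V.
P_out = V_A I_A + V_B I_B + V_C I_C = 27.340×3.40 + 1.9447×2.71 + 14.871×3.11 = 92.957 + 5.2702 + 46.250 = 144.48 W.
Ideal ⇒ P_in = P_out, so I_p = P_out/V_p = 144.48/120 = 1.20 A.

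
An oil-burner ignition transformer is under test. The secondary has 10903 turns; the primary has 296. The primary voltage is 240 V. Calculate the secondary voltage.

V_s ≈ 8840 V

V_s/V_p = N_s/N_p, so V_s = 240 × 10903/296 = 8840 V.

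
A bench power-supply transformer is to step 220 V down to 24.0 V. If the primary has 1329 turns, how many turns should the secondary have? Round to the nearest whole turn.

N_s/N_p = V_s/V_p, so N_s = 1329 × 24.0/220 = 145.0 ≈ 145 turns.

N_s = 145 turns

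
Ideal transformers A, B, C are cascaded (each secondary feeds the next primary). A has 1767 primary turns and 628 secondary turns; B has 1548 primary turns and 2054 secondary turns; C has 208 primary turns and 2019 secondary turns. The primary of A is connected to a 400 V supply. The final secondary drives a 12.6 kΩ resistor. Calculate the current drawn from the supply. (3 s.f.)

After A: V = 400.00 × 628/1767 = 142.16 V.
After B: V = 142.16 × 2054/1548 = 188.63 V.
After C: V = 188.63 × 2019/208 = 1831.0 V.
I_load = 1831.0/12600 = 0.14532 A, so P_out = 1831.0 × 0.14532 = 266.07 W.
All ideal ⇒ P_in = P_out, so I_supply = 266.07/400 = 0.665 A.

I_supply ≈ 0.665 A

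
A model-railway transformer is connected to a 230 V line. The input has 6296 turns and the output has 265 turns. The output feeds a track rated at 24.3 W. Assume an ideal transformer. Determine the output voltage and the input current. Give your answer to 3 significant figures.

V_out ≈ 9.68 V, I_in ≈ 0.106 A

V_out = V_in × N_out/N_in = 230 × 265/6296 = 9.6807 V.
I_out = P/V_out = 24.3/9.6807 = 2.5101 A.
I_in = I_out × N_out/N_in = 2.5101 × 265/6296 = 0.106 A.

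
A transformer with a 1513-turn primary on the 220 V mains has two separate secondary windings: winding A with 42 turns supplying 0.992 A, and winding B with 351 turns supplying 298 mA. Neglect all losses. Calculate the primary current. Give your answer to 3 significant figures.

I_p ≈ 0.0967 A

V_A = 220 × 42/1513 = 6.1071 V; V_B = 220 × 351/1513 = 51.038 V.
P_out = V_A I_A + V_B I_B = 6.1071×0.992 + 51.038×0.298 = 6.0582 + 15.209 = 21.267 W.
Ideal ⇒ P_in = P_out, so I_p = P_out/V_p = 21.267/220 = 0.0967 A.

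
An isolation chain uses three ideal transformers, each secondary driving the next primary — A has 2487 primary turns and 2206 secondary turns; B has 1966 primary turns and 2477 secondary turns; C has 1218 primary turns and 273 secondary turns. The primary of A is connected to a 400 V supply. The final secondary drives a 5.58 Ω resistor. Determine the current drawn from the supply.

After A: V = 400.00 × 2206/2487 = 354.80 V.
After B: V = 354.80 × 2477/1966 = 447.03 V.
After C: V = 447.03 × 273/1218 = 100.20 V.
I_load = 100.20/5.58 = 17.956 A, so P_out = 100.20 × 17.956 = 1799.1 W.
All ideal ⇒ P_in = P_out, so I_supply = 1799.1/400 = 4.50 A.

I_supply ≈ 4.50 A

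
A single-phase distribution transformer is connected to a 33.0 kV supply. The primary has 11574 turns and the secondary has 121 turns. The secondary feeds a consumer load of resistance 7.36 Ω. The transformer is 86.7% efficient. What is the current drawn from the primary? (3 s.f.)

V_s = 33000 × 121/11574 = 345.00 V.
I_s = V_s/R = 345.00/7.36 = 46.875 A.
P_out = V_s I_s = 345.00 × 46.875 = 16172 W.
P_in = P_out/η = 16172/0.867 = 18652 W.
I_p = P_in/V_p = 18652/33000 = 0.565 A.

I_p ≈ 0.565 A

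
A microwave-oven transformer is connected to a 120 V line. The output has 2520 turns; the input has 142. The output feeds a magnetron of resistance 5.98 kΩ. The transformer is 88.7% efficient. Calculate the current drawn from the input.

V_out = 120 × 2520/142 = 2129.6 V.
I_out = V_out/R = 2129.6/5980 = 0.35612 A.
P_out = V_out I_out = 2129.6 × 0.35612 = 758.38 W.
P_in = P_out/η = 758.38/0.887 = 854.99 W.
I_in = P_in/V_in = 854.99/120 = 7.12 A.

I_in ≈ 7.12 A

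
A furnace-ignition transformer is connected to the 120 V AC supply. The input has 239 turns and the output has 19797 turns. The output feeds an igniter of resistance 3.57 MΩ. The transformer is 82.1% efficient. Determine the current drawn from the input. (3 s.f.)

I_in ≈ 0.281 A

V_out = 120 × 19797/239 = 9939.9 V.
I_out = V_out/R = 9939.9/(3.57×10^6) = 0.0027843 A.
P_out = V_out I_out = 9939.9 × 0.0027843 = 27.676 W.
P_in = P_out/η = 27.676/0.821 = 33.710 W.
I_in = P_in/V_in = 33.710/120 = 0.281 A.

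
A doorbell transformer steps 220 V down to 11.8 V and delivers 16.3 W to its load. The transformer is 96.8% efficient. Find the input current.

P_in = P_out/η = 16.3/0.968 = 16.839 W.
I_in = P_in/V_in = 16.839/220 = 0.0765 A.

I_in ≈ 0.0765 A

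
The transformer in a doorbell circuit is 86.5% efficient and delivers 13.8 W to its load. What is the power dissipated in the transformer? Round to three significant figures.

P_in = P_out/η = 13.8/0.865 = 15.9538 W.
P_loss = P_in − P_out = 15.9538 − 13.8 = 2.15 W.

P_loss ≈ 2.15 W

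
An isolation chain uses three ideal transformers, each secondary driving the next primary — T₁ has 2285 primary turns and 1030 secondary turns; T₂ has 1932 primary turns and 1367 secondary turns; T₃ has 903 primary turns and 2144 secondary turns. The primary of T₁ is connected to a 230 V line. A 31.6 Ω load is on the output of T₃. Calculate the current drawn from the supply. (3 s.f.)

Secondary of T₁: V = 230.00 × 1030/2285 = 103.68 V.
Secondary of T₂: V = 103.68 × 1367/1932 = 73.357 V.
Secondary of T₃: V = 73.357 × 2144/903 = 174.17 V.
I_load = 174.17/31.6 = 5.5118 A, so P_out = 174.17 × 5.5118 = 959.99 W.
All ideal ⇒ P_in = P_out, so I_supply = 959.99/230 = 4.17 A.

I_supply ≈ 4.17 A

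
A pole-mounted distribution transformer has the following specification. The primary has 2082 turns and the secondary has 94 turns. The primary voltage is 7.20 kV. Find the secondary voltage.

V_s/V_p = N_s/N_p, so V_s = 7200 × 94/2082 = 325 V.

V_s ≈ 325 V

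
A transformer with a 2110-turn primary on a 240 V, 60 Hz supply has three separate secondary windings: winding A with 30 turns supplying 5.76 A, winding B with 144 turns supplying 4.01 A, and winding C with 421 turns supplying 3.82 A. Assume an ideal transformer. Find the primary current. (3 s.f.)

V_A = 240 × 30/2110 = 3.4123 V; V_B = 240 × 144/2110 = 16.379 V; V_C = 240 × 421/2110 = 47.886 V.
P_out = V_A I_A + V_B I_B + V_C I_C = 3.4123×5.76 + 16.379×4.01 + 47.886×3.82 = 19.655 + 65.680 + 182.93 = 268.26 W.
Ideal ⇒ P_in = P_out, so I_p = P_out/V_p = 268.26/240 = 1.12 A.

I_p ≈ 1.12 A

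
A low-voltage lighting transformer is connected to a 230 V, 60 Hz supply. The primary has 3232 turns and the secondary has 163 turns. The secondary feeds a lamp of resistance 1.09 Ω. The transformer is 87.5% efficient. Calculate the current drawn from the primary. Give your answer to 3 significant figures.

V_s = 230 × 163/3232 = 11.600 V.
I_s = V_s/R = 11.600/1.09 = 10.642 A.
P_out = V_s I_s = 11.600 × 10.642 = 123.44 W.
P_in = P_out/η = 123.44/0.875 = 141.08 W.
I_p = P_in/V_p = 141.08/230 = 0.613 A.

I_p ≈ 0.613 A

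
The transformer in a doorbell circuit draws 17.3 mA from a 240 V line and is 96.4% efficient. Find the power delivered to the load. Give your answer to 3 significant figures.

P_in = V_p I_p = 240 × 0.0173 = 4.1520 W.
P_out = η P_in = 0.964 × 4.1520 = 4.00 W.

P_out ≈ 4.00 W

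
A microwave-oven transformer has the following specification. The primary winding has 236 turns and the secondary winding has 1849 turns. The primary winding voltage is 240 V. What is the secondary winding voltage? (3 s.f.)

V_s ≈ 1880 V

V_s/V_p = N_s/N_p, so V_s = 240 × 1849/236 = 1880 V.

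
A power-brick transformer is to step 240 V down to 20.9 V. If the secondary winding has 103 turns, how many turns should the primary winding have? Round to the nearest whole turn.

N_p/N_s = V_p/V_s, so N_p = 103 × 240/20.9 = 1182.8 ≈ 1183 turns.

N_p = 1183 turns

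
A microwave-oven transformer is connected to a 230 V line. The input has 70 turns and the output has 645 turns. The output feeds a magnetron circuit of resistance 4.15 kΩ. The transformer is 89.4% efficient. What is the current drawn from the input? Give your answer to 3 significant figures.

V_out = 230 × 645/70 = 2119.3 V.
I_out = V_out/R = 2119.3/4150 = 0.51067 A.
P_out = V_out I_out = 2119.3 × 0.51067 = 1082.3 W.
P_in = P_out/η = 1082.3/0.894 = 1210.6 W.
I_in = P_in/V_in = 1210.6/230 = 5.26 A.

I_in ≈ 5.26 A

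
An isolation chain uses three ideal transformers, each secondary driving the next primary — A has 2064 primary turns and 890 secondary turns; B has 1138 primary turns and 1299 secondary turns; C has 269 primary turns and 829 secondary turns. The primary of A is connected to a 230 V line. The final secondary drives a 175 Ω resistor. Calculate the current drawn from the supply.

After A: V = 230.00 × 890/2064 = 99.176 V.
After B: V = 99.176 × 1299/1138 = 113.21 V.
After C: V = 113.21 × 829/269 = 348.88 V.
I_load = 348.88/175 = 1.9936 A, so P_out = 348.88 × 1.9936 = 695.53 W.
All ideal ⇒ P_in = P_out, so I_supply = 695.53/230 = 3.02 A.

I_supply ≈ 3.02 A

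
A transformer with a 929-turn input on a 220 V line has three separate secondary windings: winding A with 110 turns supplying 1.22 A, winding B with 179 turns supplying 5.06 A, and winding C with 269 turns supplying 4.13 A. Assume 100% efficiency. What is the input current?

I_in ≈ 2.32 A

V_A = 220 × 110/929 = 26.050 V; V_B = 220 × 179/929 = 42.390 V; V_C = 220 × 269/929 = 63.703 V.
P_out = V_A I_A + V_B I_B + V_C I_C = 26.050×1.22 + 42.390×5.06 + 63.703×4.13 = 31.780 + 214.49 + 263.09 = 509.37 W.
Ideal ⇒ P_in = P_out, so I_in = P_out/V_in = 509.37/220 = 2.32 A.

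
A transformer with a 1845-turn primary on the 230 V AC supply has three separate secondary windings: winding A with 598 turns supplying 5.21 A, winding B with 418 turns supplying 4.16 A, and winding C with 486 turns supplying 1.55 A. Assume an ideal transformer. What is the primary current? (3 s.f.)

V_A = 230 × 598/1845 = 74.547 V; V_B = 230 × 418/1845 = 52.108 V; V_C = 230 × 486/1845 = 60.585 V.
P_out = V_A I_A + V_B I_B + V_C I_C = 74.547×5.21 + 52.108×4.16 + 60.585×1.55 = 388.39 + 216.77 + 93.907 = 699.07 W.
Ideal ⇒ P_in = P_out, so I_p = P_out/V_p = 699.07/230 = 3.04 A.

I_p ≈ 3.04 A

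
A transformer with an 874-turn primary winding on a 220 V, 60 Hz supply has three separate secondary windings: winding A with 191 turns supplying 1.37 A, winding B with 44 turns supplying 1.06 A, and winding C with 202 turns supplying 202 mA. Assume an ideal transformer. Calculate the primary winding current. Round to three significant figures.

V_A = 220 × 191/874 = 48.078 V; V_B = 220 × 44/874 = 11.076 V; V_C = 220 × 202/874 = 50.847 V.
P_out = V_A I_A + V_B I_B + V_C I_C = 48.078×1.37 + 11.076×1.06 + 50.847×0.202 = 65.867 + 11.740 + 10.271 = 87.878 W.
Ideal ⇒ P_in = P_out, so I_p = P_out/V_p = 87.878/220 = 0.399 A.

I_p ≈ 0.399 A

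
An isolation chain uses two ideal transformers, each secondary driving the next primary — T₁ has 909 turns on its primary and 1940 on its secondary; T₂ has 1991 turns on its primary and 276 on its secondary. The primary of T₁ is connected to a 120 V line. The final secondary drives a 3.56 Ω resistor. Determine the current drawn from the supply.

Secondary of T₁: V = 120.00 × 1940/909 = 256.11 V.
Secondary of T₂: V = 256.11 × 276/1991 = 35.502 V.
I_load = 35.502/3.56 = 9.9726 A, so P_out = 35.502 × 9.9726 = 354.05 W.
All ideal ⇒ P_in = P_out, so I_supply = 354.05/120 = 2.95 A.

I_supply ≈ 2.95 A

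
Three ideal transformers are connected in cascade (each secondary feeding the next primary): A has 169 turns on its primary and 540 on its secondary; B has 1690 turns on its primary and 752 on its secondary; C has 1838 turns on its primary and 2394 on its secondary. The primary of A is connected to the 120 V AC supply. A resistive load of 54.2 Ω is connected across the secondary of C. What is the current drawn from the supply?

After A: V = 120.00 × 540/169 = 383.43 V.
After B: V = 383.43 × 752/1690 = 170.62 V.
After C: V = 170.62 × 2394/1838 = 222.23 V.
I_load = 222.23/54.2 = 4.1001 A, so P_out = 222.23 × 4.1001 = 911.16 W.
All ideal ⇒ P_in = P_out, so I_supply = 911.16/120 = 7.59 A.

I_supply ≈ 7.59 A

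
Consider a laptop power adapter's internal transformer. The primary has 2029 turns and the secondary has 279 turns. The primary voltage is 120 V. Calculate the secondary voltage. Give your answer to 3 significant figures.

V_s ≈ 16.5 V

V_s/V_p = N_s/N_p, so V_s = 120 × 279/2029 = 16.5 V.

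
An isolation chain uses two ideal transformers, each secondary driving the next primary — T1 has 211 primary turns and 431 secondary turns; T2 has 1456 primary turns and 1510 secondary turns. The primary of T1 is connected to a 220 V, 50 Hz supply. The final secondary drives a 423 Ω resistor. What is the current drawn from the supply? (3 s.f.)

I_supply ≈ 2.33 A

Secondary of T1: V = 220.00 × 431/211 = 449.38 V.
Secondary of T2: V = 449.38 × 1510/1456 = 466.05 V.
I_load = 466.05/423 = 1.1018 A, so P_out = 466.05 × 1.1018 = 513.48 W.
All ideal ⇒ P_in = P_out, so I_supply = 513.48/220 = 2.33 A.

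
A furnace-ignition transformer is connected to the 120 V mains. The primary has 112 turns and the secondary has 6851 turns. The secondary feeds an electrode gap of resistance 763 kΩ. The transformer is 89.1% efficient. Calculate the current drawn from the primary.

V_s = 120 × 6851/112 = 7340.4 V.
I_s = V_s/R = 7340.4/763000 = 0.0096204 A.
P_out = V_s I_s = 7340.4 × 0.0096204 = 70.617 W.
P_in = P_out/η = 70.617/0.891 = 79.256 W.
I_p = P_in/V_p = 79.256/120 = 0.660 A.

I_p ≈ 0.660 A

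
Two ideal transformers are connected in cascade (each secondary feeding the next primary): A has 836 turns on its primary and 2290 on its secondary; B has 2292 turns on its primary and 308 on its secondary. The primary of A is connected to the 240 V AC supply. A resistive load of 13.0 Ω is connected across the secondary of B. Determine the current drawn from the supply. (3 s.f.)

After A: V = 240.00 × 2290/836 = 657.42 V.
After B: V = 657.42 × 308/2292 = 88.344 V.
I_load = 88.344/13.0 = 6.7957 A, so P_out = 88.344 × 6.7957 = 600.36 W.
All ideal ⇒ P_in = P_out, so I_supply = 600.36/240 = 2.50 A.

I_supply ≈ 2.50 A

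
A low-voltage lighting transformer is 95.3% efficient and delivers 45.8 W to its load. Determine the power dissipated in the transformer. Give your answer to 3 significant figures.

P_in = P_out/η = 45.8/0.953 = 48.0588 W.
P_loss = P_in − P_out = 48.0588 − 45.8 = 2.26 W.

P_loss ≈ 2.26 W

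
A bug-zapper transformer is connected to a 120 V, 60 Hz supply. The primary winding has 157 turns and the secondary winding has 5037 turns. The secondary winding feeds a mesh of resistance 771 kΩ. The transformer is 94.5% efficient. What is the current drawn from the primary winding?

I_p ≈ 0.170 A

V_s = 120 × 5037/157 = 3849.9 V.
I_s = V_s/R = 3849.9/771000 = 0.0049934 A.
P_out = V_s I_s = 3849.9 × 0.0049934 = 19.224 W.
P_in = P_out/η = 19.224/0.945 = 20.343 W.
I_p = P_in/V_p = 20.343/120 = 0.170 A.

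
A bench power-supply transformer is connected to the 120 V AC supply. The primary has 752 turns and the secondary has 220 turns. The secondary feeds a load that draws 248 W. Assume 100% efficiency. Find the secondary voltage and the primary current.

V_s = V_p × N_s/N_p = 120 × 220/752 = 35.106 V.
I_s = P/V_s = 248/35.106 = 7.0642 A.
I_p = I_s × N_s/N_p = 7.0642 × 220/752 = 2.07 A.

V_s ≈ 35.1 V, I_p ≈ 2.07 A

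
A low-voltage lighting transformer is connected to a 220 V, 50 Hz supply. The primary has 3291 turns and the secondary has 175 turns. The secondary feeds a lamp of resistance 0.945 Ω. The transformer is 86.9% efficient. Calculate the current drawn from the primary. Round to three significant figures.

I_p ≈ 0.758 A

V_s = 220 × 175/3291 = 11.699 V.
I_s = V_s/R = 11.699/0.945 = 12.379 A.
P_out = V_s I_s = 11.699 × 12.379 = 144.82 W.
P_in = P_out/η = 144.82/0.869 = 166.65 W.
I_p = P_in/V_p = 166.65/220 = 0.758 A.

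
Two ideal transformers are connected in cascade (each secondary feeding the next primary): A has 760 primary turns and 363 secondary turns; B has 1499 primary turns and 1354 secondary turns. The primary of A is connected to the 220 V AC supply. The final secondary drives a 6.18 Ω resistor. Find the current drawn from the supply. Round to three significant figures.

I_supply ≈ 6.63 A

Secondary of A: V = 220.00 × 363/760 = 105.08 V.
Secondary of B: V = 105.08 × 1354/1499 = 94.915 V.
I_load = 94.915/6.18 = 15.358 A, so P_out = 94.915 × 15.358 = 1457.7 W.
All ideal ⇒ P_in = P_out, so I_supply = 1457.7/220 = 6.63 A.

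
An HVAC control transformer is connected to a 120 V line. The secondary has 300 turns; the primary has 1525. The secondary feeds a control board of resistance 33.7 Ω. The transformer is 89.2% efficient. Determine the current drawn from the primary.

V_s = 120 × 300/1525 = 23.607 V.
I_s = V_s/R = 23.607/33.7 = 0.70049 A.
P_out = V_s I_s = 23.607 × 0.70049 = 16.536 W.
P_in = P_out/η = 16.536/0.892 = 18.538 W.
I_p = P_in/V_p = 18.538/120 = 0.154 A.

I_p ≈ 0.154 A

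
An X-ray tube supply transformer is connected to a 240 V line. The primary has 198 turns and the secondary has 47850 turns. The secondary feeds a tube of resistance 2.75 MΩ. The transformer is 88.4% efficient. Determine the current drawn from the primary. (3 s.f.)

V_s = 240 × 47850/198 = 58000 V.
I_s = V_s/R = 58000/(2.75×10^6) = 0.021091 A.
P_out = V_s I_s = 58000 × 0.021091 = 1223.3 W.
P_in = P_out/η = 1223.3/0.884 = 1383.8 W.
I_p = P_in/V_p = 1383.8/240 = 5.77 A.

I_p ≈ 5.77 A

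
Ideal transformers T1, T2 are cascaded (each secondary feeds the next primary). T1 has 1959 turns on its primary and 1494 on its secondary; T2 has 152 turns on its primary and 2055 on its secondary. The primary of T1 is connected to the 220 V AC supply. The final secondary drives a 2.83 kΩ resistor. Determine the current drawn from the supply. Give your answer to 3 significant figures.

After T1: V = 220.00 × 1494/1959 = 167.78 V.
After T2: V = 167.78 × 2055/152 = 2268.3 V.
I_load = 2268.3/2830 = 0.80153 A, so P_out = 2268.3 × 0.80153 = 1818.1 W.
All ideal ⇒ P_in = P_out, so I_supply = 1818.1/220 = 8.26 A.

I_supply ≈ 8.26 A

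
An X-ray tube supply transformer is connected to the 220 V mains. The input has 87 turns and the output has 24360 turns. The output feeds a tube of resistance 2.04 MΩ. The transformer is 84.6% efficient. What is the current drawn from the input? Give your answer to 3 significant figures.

I_in ≈ 9.99 A

V_out = 220 × 24360/87 = 61600 V.
I_out = V_out/R = 61600/(2.04×10^6) = 0.030196 A.
P_out = V_out I_out = 61600 × 0.030196 = 1860.1 W.
P_in = P_out/η = 1860.1/0.846 = 2198.7 W.
I_in = P_in/V_in = 2198.7/220 = 9.99 A.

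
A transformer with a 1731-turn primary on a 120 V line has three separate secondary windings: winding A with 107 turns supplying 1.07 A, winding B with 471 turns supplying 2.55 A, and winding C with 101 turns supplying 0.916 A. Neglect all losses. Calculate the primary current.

I_p ≈ 0.813 A

V_A = 120 × 107/1731 = 7.4177 V; V_B = 120 × 471/1731 = 32.652 V; V_C = 120 × 101/1731 = 7.0017 V.
P_out = V_A I_A + V_B I_B + V_C I_C = 7.4177×1.07 + 32.652×2.55 + 7.0017×0.916 = 7.9369 + 83.262 + 6.4136 = 97.612 W.
Ideal ⇒ P_in = P_out, so I_p = P_out/V_p = 97.612/120 = 0.813 A.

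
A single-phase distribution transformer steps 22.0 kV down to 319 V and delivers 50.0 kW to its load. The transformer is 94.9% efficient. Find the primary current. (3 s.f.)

I_p ≈ 2.39 A

P_in = P_out/η = 50000/0.949 = 52687 W.
I_p = P_in/V_p = 52687/22000 = 2.39 A.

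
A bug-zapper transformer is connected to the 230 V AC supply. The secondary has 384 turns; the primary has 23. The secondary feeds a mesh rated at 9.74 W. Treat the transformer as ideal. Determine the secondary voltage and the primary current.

V_s = V_p × N_s/N_p = 230 × 384/23 = 3840.0 V.
I_s = P/V_s = 9.74/3840.0 = 0.0025365 A.
I_p = I_s × N_s/N_p = 0.0025365 × 384/23 = 0.0423 A.

V_s ≈ 3840 V, I_p ≈ 0.0423 A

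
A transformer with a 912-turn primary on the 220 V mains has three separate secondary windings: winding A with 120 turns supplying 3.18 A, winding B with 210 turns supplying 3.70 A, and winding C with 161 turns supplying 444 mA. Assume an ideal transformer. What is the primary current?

V_A = 220 × 120/912 = 28.947 V; V_B = 220 × 210/912 = 50.658 V; V_C = 220 × 161/912 = 38.838 V.
P_out = V_A I_A + V_B I_B + V_C I_C = 28.947×3.18 + 50.658×3.70 + 38.838×0.444 = 92.053 + 187.43 + 17.244 = 296.73 W.
Ideal ⇒ P_in = P_out, so I_p = P_out/V_p = 296.73/220 = 1.35 A.

I_p ≈ 1.35 A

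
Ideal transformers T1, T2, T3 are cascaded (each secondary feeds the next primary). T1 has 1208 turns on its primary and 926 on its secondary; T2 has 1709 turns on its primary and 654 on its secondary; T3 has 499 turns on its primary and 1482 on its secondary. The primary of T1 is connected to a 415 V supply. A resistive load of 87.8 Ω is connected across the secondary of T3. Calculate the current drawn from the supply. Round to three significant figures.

I_supply ≈ 3.59 A

Secondary of T1: V = 415.00 × 926/1208 = 318.12 V.
Secondary of T2: V = 318.12 × 654/1709 = 121.74 V.
Secondary of T3: V = 121.74 × 1482/499 = 361.56 V.
I_load = 361.56/87.8 = 4.1179 A, so P_out = 361.56 × 4.1179 = 1488.9 W.
All ideal ⇒ P_in = P_out, so I_supply = 1488.9/415 = 3.59 A.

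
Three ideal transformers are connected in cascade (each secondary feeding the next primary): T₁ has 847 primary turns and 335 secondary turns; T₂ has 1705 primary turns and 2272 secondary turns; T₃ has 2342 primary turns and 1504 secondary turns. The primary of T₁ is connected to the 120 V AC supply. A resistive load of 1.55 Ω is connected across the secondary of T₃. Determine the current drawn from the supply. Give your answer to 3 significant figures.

After T₁: V = 120.00 × 335/847 = 47.462 V.
After T₂: V = 47.462 × 2272/1705 = 63.245 V.
After T₃: V = 63.245 × 1504/2342 = 40.615 V.
I_load = 40.615/1.55 = 26.203 A, so P_out = 40.615 × 26.203 = 1064.2 W.
All ideal ⇒ P_in = P_out, so I_supply = 1064.2/120 = 8.87 A.

I_supply ≈ 8.87 A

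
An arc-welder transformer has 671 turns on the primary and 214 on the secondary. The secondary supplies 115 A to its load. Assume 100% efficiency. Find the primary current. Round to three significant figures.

For an ideal transformer I_p/I_s = N_s/N_p, so I_p = 115 × 214/671 = 36.7 A.

I_p ≈ 36.7 A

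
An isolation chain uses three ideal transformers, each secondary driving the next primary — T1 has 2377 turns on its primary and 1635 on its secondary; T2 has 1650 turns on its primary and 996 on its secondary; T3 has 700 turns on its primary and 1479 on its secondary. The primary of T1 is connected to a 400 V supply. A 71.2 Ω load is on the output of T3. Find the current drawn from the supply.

After T1: V = 400.00 × 1635/2377 = 275.14 V.
After T2: V = 275.14 × 996/1650 = 166.08 V.
After T3: V = 166.08 × 1479/700 = 350.91 V.
I_load = 350.91/71.2 = 4.9285 A, so P_out = 350.91 × 4.9285 = 1729.5 W.
All ideal ⇒ P_in = P_out, so I_supply = 1729.5/400 = 4.32 A.

I_supply ≈ 4.32 A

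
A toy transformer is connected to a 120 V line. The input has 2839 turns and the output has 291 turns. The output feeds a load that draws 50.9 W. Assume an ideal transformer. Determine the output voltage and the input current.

V_out = V_in × N_out/N_in = 120 × 291/2839 = 12.300 V.
I_out = P/V_out = 50.9/12.300 = 4.1382 A.
I_in = I_out × N_out/N_in = 4.1382 × 291/2839 = 0.424 A.

V_out ≈ 12.3 V, I_in ≈ 0.424 A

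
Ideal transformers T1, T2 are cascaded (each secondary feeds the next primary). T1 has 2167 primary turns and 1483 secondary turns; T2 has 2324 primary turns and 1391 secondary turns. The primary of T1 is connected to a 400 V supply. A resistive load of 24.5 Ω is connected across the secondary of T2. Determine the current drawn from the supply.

After T1: V = 400.00 × 1483/2167 = 273.74 V.
After T2: V = 273.74 × 1391/2324 = 163.85 V.
I_load = 163.85/24.5 = 6.6876 A, so P_out = 163.85 × 6.6876 = 1095.7 W.
All ideal ⇒ P_in = P_out, so I_supply = 1095.7/400 = 2.74 A.

I_supply ≈ 2.74 A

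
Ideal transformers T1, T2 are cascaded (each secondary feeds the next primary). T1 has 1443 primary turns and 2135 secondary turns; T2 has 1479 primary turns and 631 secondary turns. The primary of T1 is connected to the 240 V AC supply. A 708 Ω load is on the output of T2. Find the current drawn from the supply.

I_supply ≈ 0.135 A

After T1: V = 240.00 × 2135/1443 = 355.09 V.
After T2: V = 355.09 × 631/1479 = 151.50 V.
I_load = 151.50/708 = 0.21398 A, so P_out = 151.50 × 0.21398 = 32.417 W.
All ideal ⇒ P_in = P_out, so I_supply = 32.417/240 = 0.135 A.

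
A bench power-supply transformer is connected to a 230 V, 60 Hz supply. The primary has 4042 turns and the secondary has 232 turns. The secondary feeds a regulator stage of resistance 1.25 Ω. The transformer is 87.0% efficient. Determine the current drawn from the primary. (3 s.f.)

I_p ≈ 0.697 A

V_s = 230 × 232/4042 = 13.201 V.
I_s = V_s/R = 13.201/1.25 = 10.561 A.
P_out = V_s I_s = 13.201 × 10.561 = 139.42 W.
P_in = P_out/η = 139.42/0.870 = 160.25 W.
I_p = P_in/V_p = 160.25/230 = 0.697 A.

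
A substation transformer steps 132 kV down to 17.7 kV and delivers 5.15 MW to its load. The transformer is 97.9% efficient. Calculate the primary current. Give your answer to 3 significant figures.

I_p ≈ 39.9 A

P_in = P_out/η = 5.15×10^6/0.979 = 5.2605×10^6 W.
I_p = P_in/V_p = 5.2605×10^6/132000 = 39.9 A.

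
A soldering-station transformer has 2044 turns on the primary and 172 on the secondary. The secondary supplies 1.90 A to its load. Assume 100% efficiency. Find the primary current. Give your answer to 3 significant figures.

For an ideal transformer I_p/I_s = N_s/N_p, so I_p = 1.90 × 172/2044 = 0.160 A.

I_p ≈ 0.160 A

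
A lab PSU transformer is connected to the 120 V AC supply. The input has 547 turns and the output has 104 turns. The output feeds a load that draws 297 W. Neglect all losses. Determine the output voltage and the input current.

V_out ≈ 22.8 V, I_in ≈ 2.48 A

V_out = V_in × N_out/N_in = 120 × 104/547 = 22.815 V.
I_out = P/V_out = 297/22.815 = 13.018 A.
I_in = I_out × N_out/N_in = 13.018 × 104/547 = 2.48 A.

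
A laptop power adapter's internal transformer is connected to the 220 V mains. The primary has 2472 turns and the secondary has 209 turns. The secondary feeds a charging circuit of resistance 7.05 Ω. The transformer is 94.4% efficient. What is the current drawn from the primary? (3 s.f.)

I_p ≈ 0.236 A

V_s = 220 × 209/2472 = 18.600 V.
I_s = V_s/R = 18.600/7.05 = 2.6383 A.
P_out = V_s I_s = 18.600 × 2.6383 = 49.074 W.
P_in = P_out/η = 49.074/0.944 = 51.985 W.
I_p = P_in/V_p = 51.985/220 = 0.236 A.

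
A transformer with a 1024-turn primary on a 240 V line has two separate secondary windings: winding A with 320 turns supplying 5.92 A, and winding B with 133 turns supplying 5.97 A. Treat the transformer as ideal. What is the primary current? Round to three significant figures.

V_A = 240 × 320/1024 = 75.000 V; V_B = 240 × 133/1024 = 31.172 V.
P_out = V_A I_A + V_B I_B = 75.000×5.92 + 31.172×5.97 = 444.00 + 186.10 = 630.10 W.
Ideal ⇒ P_in = P_out, so I_p = P_out/V_p = 630.10/240 = 2.63 A.

I_p ≈ 2.63 A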